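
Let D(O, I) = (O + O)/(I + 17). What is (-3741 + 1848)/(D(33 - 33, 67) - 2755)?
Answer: 1893/2755 ≈ 0.68711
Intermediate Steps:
D(O, I) = 2*O/(17 + I) (D(O, I) = (2*O)/(17 + I) = 2*O/(17 + I))
(-3741 + 1848)/(D(33 - 33, 67) - 2755) = (-3741 + 1848)/(2*(33 - 33)/(17 + 67) - 2755) = -1893/(2*0/84 - 2755) = -1893/(2*0*(1/84) - 2755) = -1893/(0 - 2755) = -1893/(-2755) = -1893*(-1/2755) = 1893/2755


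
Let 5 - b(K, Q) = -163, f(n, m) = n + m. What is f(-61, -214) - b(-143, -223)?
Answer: -443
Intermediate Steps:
f(n, m) = m + n
b(K, Q) = 168 (b(K, Q) = 5 - 1*(-163) = 5 + 163 = 168)
f(-61, -214) - b(-143, -223) = (-214 - 61) - 1*168 = -275 - 168 = -443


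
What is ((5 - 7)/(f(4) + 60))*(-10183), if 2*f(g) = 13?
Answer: 40732/133 ≈ 306.26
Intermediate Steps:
f(g) = 13/2 (f(g) = (½)*13 = 13/2)
((5 - 7)/(f(4) + 60))*(-10183) = ((5 - 7)/(13/2 + 60))*(-10183) = -2/133/2*(-10183) = -2*2/133*(-10183) = -4/133*(-10183) = 40732/133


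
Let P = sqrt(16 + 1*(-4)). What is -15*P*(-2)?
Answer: 60*sqrt(3) ≈ 103.92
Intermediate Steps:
P = 2*sqrt(3) (P = sqrt(16 - 4) = sqrt(12) = 2*sqrt(3) ≈ 3.4641)
-15*P*(-2) = -30*sqrt(3)*(-2) = 60*sqrt(3)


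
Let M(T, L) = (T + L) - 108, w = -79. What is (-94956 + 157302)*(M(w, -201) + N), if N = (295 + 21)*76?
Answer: 1473111288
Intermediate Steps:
M(T, L) = -108 + L + T (M(T, L) = (L + T) - 108 = -108 + L + T)
N = 24016 (N = 316*76 = 24016)
(-94956 + 157302)*(M(w, -201) + N) = (-94956 + 157302)*((-108 - 201 - 79) + 24016) = 62346*(-388 + 24016) = 62346*23628 = 1473111288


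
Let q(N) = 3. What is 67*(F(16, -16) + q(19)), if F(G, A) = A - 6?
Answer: -1273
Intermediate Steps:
F(G, A) = -6 + A
67*(F(16, -16) + q(19)) = 67*((-6 - 16) + 3) = 67*(-22 + 3) = 67*(-19) = -1273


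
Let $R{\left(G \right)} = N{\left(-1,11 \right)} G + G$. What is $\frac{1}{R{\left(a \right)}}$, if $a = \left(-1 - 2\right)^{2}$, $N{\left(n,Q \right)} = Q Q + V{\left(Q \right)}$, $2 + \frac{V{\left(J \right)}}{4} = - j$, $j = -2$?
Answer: $\frac{1}{1098} \approx 0.00091075$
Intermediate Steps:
$V{\left(J \right)} = 0$ ($V{\left(J \right)} = -8 + 4 \left(\left(-1\right) \left(-2\right)\right) = -8 + 4 \cdot 2 = -8 + 8 = 0$)
$N{\left(n,Q \right)} = Q^{2}$ ($N{\left(n,Q \right)} = Q Q + 0 = Q^{2} + 0 = Q^{2}$)
$a = 9$ ($a = \left(-3\right)^{2} = 9$)
$R{\left(G \right)} = 122 G$ ($R{\left(G \right)} = 11^{2} G + G = 121 G + G = 122 G$)
$\frac{1}{R{\left(a \right)}} = \frac{1}{122 \cdot 9} = \frac{1}{1098}$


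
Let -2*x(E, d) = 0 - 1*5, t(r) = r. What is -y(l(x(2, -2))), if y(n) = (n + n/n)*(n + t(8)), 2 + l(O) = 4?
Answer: -30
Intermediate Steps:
x(E, d) = 5/2 (x(E, d) = -(0 - 1*5)/2 = -(0 - 5)/2 = -1/2*(-5) = 5/2)
l(O) = 2 (l(O) = -2 + 4 = 2)
y(n) = (1 + n)*(8 + n) (y(n) = (n + n/n)*(n + 8) = (n + 1)*(8 + n) = (1 + n)*(8 + n))
-y(l(x(2, -2))) = -(8 + 2**2 + 9*2) = -(8 + 4 + 18) = -1*30 = -30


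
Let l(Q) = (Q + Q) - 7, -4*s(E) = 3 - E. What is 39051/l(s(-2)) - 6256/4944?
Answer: -24140947/5871 ≈ -4111.9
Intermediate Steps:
s(E) = -¾ + E/4 (s(E) = -(3 - E)/4 = -¾ + E/4)
l(Q) = -7 + 2*Q (l(Q) = 2*Q - 7 = -7 + 2*Q)
39051/l(s(-2)) - 6256/4944 = 39051/(-7 + 2*(-¾ + (¼)*(-2))) - 6256/4944 = 39051/(-7 + 2*(-¾ - ½)) - 6256*1/4944 = 39051/(-7 + 2*(-5/4)) - 391/309 = 39051/(-7 - 5/2) - 391/309 = 39051/(-19/2) - 391/309 = 39051*(-2/19) - 391/309 = -78102/19 - 391/309 = -24140947/5871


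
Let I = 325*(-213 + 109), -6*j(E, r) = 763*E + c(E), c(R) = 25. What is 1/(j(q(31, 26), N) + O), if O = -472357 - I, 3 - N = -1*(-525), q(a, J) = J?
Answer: -2/883735 ≈ -2.2631e-6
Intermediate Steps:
N = -522 (N = 3 - (-1)*(-525) = 3 - 1*525 = 3 - 525 = -522)
j(E, r) = -25/6 - 763*E/6 (j(E, r) = -(763*E + 25)/6 = -(25 + 763*E)/6 = -25/6 - 763*E/6)
I = -33800 (I = 325*(-104) = -33800)
O = -438557 (O = -472357 - 1*(-33800) = -472357 + 33800 = -438557)
1/(j(q(31, 26), N) + O) = 1/((-25/6 - 763/6*26) - 438557) = 1/((-25/6 - 9919/3) - 438557) = 1/(-6621/2 - 438557) = 1/(-883735/2) = -2/883735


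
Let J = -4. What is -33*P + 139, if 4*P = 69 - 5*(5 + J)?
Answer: -389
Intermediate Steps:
P = 16 (P = (69 - 5*(5 - 4))/4 = (69 - 5*1)/4 = (69 - 5)/4 = (¼)*64 = 16)
-33*P + 139 = -33*16 + 139 = -528 + 139 = -389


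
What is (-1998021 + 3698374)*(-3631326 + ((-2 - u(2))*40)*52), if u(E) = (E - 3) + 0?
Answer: -6178072792318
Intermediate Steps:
u(E) = -3 + E (u(E) = (-3 + E) + 0 = -3 + E)
(-1998021 + 3698374)*(-3631326 + ((-2 - u(2))*40)*52) = (-1998021 + 3698374)*(-3631326 + ((-2 - (-3 + 2))*40)*52) = 1700353*(-3631326 + ((-2 - 1*(-1))*40)*52) = 1700353*(-3631326 + ((-2 + 1)*40)*52) = 1700353*(-3631326 - 1*40*52) = 1700353*(-3631326 - 40*52) = 1700353*(-3631326 - 2080) = 1700353*(-3633406) = -6178072792318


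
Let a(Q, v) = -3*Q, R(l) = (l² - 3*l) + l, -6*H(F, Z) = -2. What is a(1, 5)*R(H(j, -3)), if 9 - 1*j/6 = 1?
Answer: 5/3 ≈ 1.6667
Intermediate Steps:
j = 48 (j = 54 - 6*1 = 54 - 6 = 48)
H(F, Z) = ⅓ (H(F, Z) = -⅙*(-2) = ⅓)
R(l) = l² - 2*l
a(1, 5)*R(H(j, -3)) = (-3*1)*((-2 + ⅓)/3) = -(-5)/3 = -3*(-5/9) = 5/3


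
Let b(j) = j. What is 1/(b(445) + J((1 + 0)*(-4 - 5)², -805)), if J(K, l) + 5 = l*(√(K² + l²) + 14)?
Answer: 1083/42407080375 - 161*√654586/84814160750 ≈ -1.5103e-6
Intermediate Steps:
J(K, l) = -5 + l*(14 + √(K² + l²)) (J(K, l) = -5 + l*(√(K² + l²) + 14) = -5 + l*(14 + √(K² + l²)))
1/(b(445) + J((1 + 0)*(-4 - 5)², -805)) = 1/(445 + (-5 + 14*(-805) - 805*√(((1 + 0)*(-4 - 5)²)² + (-805)²))) = 1/(445 + (-5 - 11270 - 805*√((1*(-9)²)² + 648025))) = 1/(445 + (-5 - 11270 - 805*√((1*81)² + 648025))) = 1/(445 + (-5 - 11270 - 805*√(81² + 648025))) = 1/(445 + (-5 - 11270 - 805*√(6561 + 648025))) = 1/(445 + (-5 - 11270 - 805*√654586)) = 1/(445 + (-11275 - 805*√654586)) = 1/(-10830 - 805*√654586)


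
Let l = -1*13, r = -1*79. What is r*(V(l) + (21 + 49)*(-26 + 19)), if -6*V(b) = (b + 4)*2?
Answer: 38473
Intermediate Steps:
r = -79
l = -13
V(b) = -4/3 - b/3 (V(b) = -(b + 4)*2/6 = -(4 + b)*2/6 = -(8 + 2*b)/6 = -4/3 - b/3)
r*(V(l) + (21 + 49)*(-26 + 19)) = -79*((-4/3 - ⅓*(-13)) + (21 + 49)*(-26 + 19)) = -79*((-4/3 + 13/3) + 70*(-7)) = -79*(3 - 490) = -79*(-487) = 38473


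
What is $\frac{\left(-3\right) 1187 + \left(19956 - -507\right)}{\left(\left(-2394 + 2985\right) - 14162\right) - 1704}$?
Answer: $- \frac{16902}{15275} \approx -1.1065$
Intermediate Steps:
$\frac{\left(-3\right) 1187 + \left(19956 - -507\right)}{\left(\left(-2394 + 2985\right) - 14162\right) - 1704} = \frac{-3561 + \left(19956 + 507\right)}{\left(591 - 14162\right) - 1704} = \frac{-3561 + 20463}{-13571 - 1704} = \frac{16902}{-15275} = 16902 \left(- \frac{1}{15275}\right) = - \frac{16902}{15275}$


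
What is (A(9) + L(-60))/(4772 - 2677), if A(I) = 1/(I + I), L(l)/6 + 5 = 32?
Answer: 2917/37710 ≈ 0.077353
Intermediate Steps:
L(l) = 162 (L(l) = -30 + 6*32 = -30 + 192 = 162)
A(I) = 1/(2*I)
(A(9) + L(-60))/(4772 - 2677) = ((½)/9 + 162)/(4772 - 2677) = ((½)*(⅑) + 162)/2095 = (1/18 + 162)*(1/2095) = (2917/18)*(1/2095) = 2917/37710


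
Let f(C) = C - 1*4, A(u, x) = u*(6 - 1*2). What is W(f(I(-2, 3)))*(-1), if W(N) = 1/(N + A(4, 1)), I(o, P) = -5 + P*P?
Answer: -1/16 ≈ -0.062500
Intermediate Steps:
I(o, P) = -5 + P²
A(u, x) = 4*u (A(u, x) = u*(6 - 2) = u*4 = 4*u)
f(C) = -4 + C (f(C) = C - 4 = -4 + C)
W(N) = 1/(16 + N) (W(N) = 1/(N + 4*4) = 1/(N + 16) = 1/(16 + N))
W(f(I(-2, 3)))*(-1) = -1/(16 + (-4 + (-5 + 3²))) = -1/(16 + (-4 + (-5 + 9))) = -1/(16 + (-4 + 4)) = -1/(16 + 0) = -1/16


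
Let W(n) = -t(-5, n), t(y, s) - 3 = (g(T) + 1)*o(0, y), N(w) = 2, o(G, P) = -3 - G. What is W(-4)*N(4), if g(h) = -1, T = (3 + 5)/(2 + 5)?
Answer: -6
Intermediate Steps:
T = 8/7 ≈ 1.1429
t(y, s) = 3 (t(y, s) = 3 + (-1 + 1)*(-3 - 1*0) = 3 + 0*(-3 + 0) = 3 + 0*(-3) = 3 + 0 = 3)
W(n) = -3 (W(n) = -1*3 = -3)
W(-4)*N(4) = -3*2 = -6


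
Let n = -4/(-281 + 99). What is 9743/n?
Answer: 886613/2 ≈ 4.4331e+5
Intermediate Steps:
n = 2/91 (n = -4/(-182) = -1/182*(-4) = 2/91 ≈ 0.021978)
9743/n = 9743/(2/91) = 9743*(91/2) = 886613/2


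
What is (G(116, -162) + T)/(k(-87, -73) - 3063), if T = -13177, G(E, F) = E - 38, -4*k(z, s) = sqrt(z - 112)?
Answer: 641955792/150111703 - 52396*I*sqrt(199)/150111703 ≈ 4.2765 - 0.0049239*I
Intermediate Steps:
k(z, s) = -sqrt(-112 + z)/4 (k(z, s) = -sqrt(z - 112)/4 = -sqrt(-112 + z)/4)
G(E, F) = -38 + E
(G(116, -162) + T)/(k(-87, -73) - 3063) = ((-38 + 116) - 13177)/(-sqrt(-112 - 87)/4 - 3063) = (78 - 13177)/(-I*sqrt(199)/4 - 3063) = -13099/(-I*sqrt(199)/4 - 3063) = -13099/(-3063 - I*sqrt(199)/4)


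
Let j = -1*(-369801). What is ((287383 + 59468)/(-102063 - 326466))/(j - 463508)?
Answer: 115617/13385389001 ≈ 8.6376e-6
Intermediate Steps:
j = 369801
((287383 + 59468)/(-102063 - 326466))/(j - 463508) = ((287383 + 59468)/(-102063 - 326466))/(369801 - 463508) = (346851/(-428529))/(-93707) = (346851*(-1/428529))*(-1/93707) = -115617/142843*(-1/93707) = 115617/13385389001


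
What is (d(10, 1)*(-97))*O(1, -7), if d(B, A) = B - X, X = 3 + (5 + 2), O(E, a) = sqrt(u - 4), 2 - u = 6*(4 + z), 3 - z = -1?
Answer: 0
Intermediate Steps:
z = 4 (z = 3 - 1*(-1) = 3 + 1 = 4)
u = -46 (u = 2 - 6*(4 + 4) = 2 - 6*8 = 2 - 1*48 = 2 - 48 = -46)
O(E, a) = 5*I*sqrt(2) (O(E, a) = sqrt(-46 - 4) = sqrt(-50) = 5*I*sqrt(2))
X = 10 (X = 3 + 7 = 10)
d(B, A) = -10 + B (d(B, A) = B - 1*10 = B - 10 = -10 + B)
(d(10, 1)*(-97))*O(1, -7) = ((-10 + 10)*(-97))*(5*I*sqrt(2)) = (0*(-97))*(5*I*sqrt(2)) = 0*(5*I*sqrt(2)) = 0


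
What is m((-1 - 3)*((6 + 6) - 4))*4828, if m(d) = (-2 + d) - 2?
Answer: -173808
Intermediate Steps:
m(d) = -4 + d
m((-1 - 3)*((6 + 6) - 4))*4828 = (-4 + (-1 - 3)*((6 + 6) - 4))*4828 = (-4 - 4*(12 - 4))*4828 = (-4 - 4*8)*4828 = (-4 - 32)*4828 = -36*4828 = -173808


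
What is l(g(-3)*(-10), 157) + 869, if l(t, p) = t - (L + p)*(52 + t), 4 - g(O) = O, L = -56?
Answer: 2617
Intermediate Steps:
g(O) = 4 - O
l(t, p) = t - (-56 + p)*(52 + t)
l(g(-3)*(-10), 157) + 869 = (2912 - 52*157 + 57*((4 - 1*(-3))*(-10)) - 1*157*(4 - 1*(-3))*(-10)) + 869 = (2912 - 8164 + 57*((4 + 3)*(-10)) - 1*157*(4 + 3)*(-10)) + 869 = (2912 - 8164 + 57*(7*(-10)) - 1*157*7*(-10)) + 869 = (2912 - 8164 + 57*(-70) - 1*157*(-70)) + 869 = (2912 - 8164 - 3990 + 10990) + 869 = 1748 + 869 = 2617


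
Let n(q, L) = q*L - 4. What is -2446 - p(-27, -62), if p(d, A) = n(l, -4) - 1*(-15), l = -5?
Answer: -2477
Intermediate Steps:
n(q, L) = -4 + L*q (n(q, L) = L*q - 4 = -4 + L*q)
p(d, A) = 31 (p(d, A) = (-4 - 4*(-5)) - 1*(-15) = (-4 + 20) + 15 = 16 + 15 = 31)
-2446 - p(-27, -62) = -2446 - 1*31 = -2446 - 31 = -2477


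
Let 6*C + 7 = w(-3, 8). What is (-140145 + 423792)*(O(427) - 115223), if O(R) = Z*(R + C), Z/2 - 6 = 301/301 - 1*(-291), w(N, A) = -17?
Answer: 38827019595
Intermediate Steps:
C = -4 (C = -7/6 + (1/6)*(-17) = -7/6 - 17/6 = -4)
Z = 596 (Z = 12 + 2*(301/301 - 1*(-291)) = 12 + 2*(301*(1/301) + 291) = 12 + 2*(1 + 291) = 12 + 2*292 = 12 + 584 = 596)
O(R) = -2384 + 596*R (O(R) = 596*(R - 4) = 596*(-4 + R) = -2384 + 596*R)
(-140145 + 423792)*(O(427) - 115223) = (-140145 + 423792)*((-2384 + 596*427) - 115223) = 283647*((-2384 + 254492) - 115223) = 283647*(252108 - 115223) = 283647*136885 = 38827019595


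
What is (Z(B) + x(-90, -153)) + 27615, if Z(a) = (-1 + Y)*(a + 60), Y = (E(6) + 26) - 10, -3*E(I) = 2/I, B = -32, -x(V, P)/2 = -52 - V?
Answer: 251603/9 ≈ 27956.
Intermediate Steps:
x(V, P) = 104 + 2*V (x(V, P) = -2*(-52 - V) = 104 + 2*V)
E(I) = -2/(3*I)
Y = 143/9 (Y = (-⅔/6 + 26) - 10 = (-⅔*⅙ + 26) - 10 = (-⅑ + 26) - 10 = 233/9 - 10 = 143/9 ≈ 15.889)
Z(a) = 2680/3 + 134*a/9 (Z(a) = (-1 + 143/9)*(a + 60) = 134*(60 + a)/9 = 2680/3 + 134*a/9)
(Z(B) + x(-90, -153)) + 27615 = ((2680/3 + (134/9)*(-32)) + (104 + 2*(-90))) + 27615 = ((2680/3 - 4288/9) + (104 - 180)) + 27615 = (3752/9 - 76) + 27615 = 3068/9 + 27615 = 251603/9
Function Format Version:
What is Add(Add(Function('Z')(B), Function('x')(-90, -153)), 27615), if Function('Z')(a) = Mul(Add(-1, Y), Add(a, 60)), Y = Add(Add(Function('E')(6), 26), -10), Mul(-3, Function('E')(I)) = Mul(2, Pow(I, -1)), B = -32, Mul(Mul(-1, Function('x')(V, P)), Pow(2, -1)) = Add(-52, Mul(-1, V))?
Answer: Rational(251603, 9) ≈ 27956.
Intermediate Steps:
Function('x')(V, P) = Add(104, Mul(2, V)) (Function('x')(V, P) = Mul(-2, Add(-52, Mul(-1, V))) = Add(104, Mul(2, V)))
Function('E')(I) = Mul(Rational(-2, 3), Pow(I, -1)) (Function('E')(I) = Mul(Rational(-1, 3), Mul(2, Pow(I, -1))) = Mul(Rational(-2, 3), Pow(I, -1)))
Y = Rational(143, 9) (Y = Add(Add(Mul(Rational(-2, 3), Pow(6, -1)), 26), -10) = Add(Add(Mul(Rational(-2, 3), Rational(1, 6)), 26), -10) = Add(Add(Rational(-1, 9), 26), -10) = Add(Rational(233, 9), -10) = Rational(143, 9) ≈ 15.889)
Function('Z')(a) = Add(Rational(2680, 3), Mul(Rational(134, 9), a)) (Function('Z')(a) = Mul(Add(-1, Rational(143, 9)), Add(a, 60)) = Mul(Rational(134, 9), Add(60, a)) = Add(Rational(2680, 3), Mul(Rational(134, 9), a)))
Add(Add(Function('Z')(B), Function('x')(-90, -153)), 27615) = Add(Add(Add(Rational(2680, 3), Mul(Rational(134, 9), -32)), Add(104, Mul(2, -90))), 27615) = Add(Add(Add(Rational(2680, 3), Rational(-4288, 9)), Add(104, -180)), 27615) = Add(Add(Rational(3752, 9), -76), 27615) = Add(Rational(3068, 9), 27615) = Rational(251603, 9)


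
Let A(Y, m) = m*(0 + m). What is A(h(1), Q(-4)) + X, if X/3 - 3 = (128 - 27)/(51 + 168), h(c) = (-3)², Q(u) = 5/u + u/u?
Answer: 12201/1168 ≈ 10.446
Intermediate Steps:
Q(u) = 1 + 5/u (Q(u) = 5/u + 1 = 1 + 5/u)
h(c) = 9
X = 758/73 (X = 9 + 3*((128 - 27)/(51 + 168)) = 9 + 3*(101/219) = 9 + 101/73 = 758/73 ≈ 10.384)
A(Y, m) = m² (A(Y, m) = m*m = m²)
A(h(1), Q(-4)) + X = ((5 - 4)/(-4))² + 758/73 = (-¼*1)² + 758/73 = (-¼)² + 758/73 = 1/16 + 758/73 = 12201/1168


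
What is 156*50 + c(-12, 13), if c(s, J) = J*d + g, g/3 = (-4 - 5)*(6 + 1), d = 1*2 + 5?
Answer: 7702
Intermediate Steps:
d = 7 (d = 2 + 5 = 7)
g = -189 (g = 3*((-4 - 5)*(6 + 1)) = 3*(-9*7) = 3*(-63) = -189)
c(s, J) = -189 + 7*J (c(s, J) = J*7 - 189 = 7*J - 189 = -189 + 7*J)
156*50 + c(-12, 13) = 156*50 + (-189 + 7*13) = 7800 + (-189 + 91) = 7800 - 98 = 7702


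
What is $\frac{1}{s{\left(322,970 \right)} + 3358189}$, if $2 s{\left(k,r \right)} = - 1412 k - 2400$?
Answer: $\frac{1}{3129657} \approx 3.1952 \cdot 10^{-7}$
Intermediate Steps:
$s{\left(k,r \right)} = -1200 - 706 k$ ($s{\left(k,r \right)} = \frac{- 1412 k - 2400}{2} = \frac{-2400 - 1412 k}{2} = -1200 - 706 k$)
$\frac{1}{s{\left(322,970 \right)} + 3358189} = \frac{1}{\left(-1200 - 227332\right) + 3358189} = \frac{1}{-228532 + 3358189} = \frac{1}{3129657}$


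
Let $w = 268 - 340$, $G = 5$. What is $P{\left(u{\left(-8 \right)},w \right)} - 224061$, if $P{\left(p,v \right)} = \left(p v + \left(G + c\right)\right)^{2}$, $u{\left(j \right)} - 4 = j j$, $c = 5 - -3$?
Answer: $23619628$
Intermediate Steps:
$c = 8$ ($c = 5 + 3 = 8$)
$u{\left(j \right)} = 4 + j^{2}$ ($u{\left(j \right)} = 4 + j j = 4 + j^{2}$)
$w = -72$ ($w = 268 - 340 = -72$)
$P{\left(p,v \right)} = \left(13 + p v\right)^{2}$ ($P{\left(p,v \right)} = \left(p v + \left(5 + 8\right)\right)^{2} = \left(p v + 13\right)^{2} = \left(13 + p v\right)^{2}$)
$P{\left(u{\left(-8 \right)},w \right)} - 224061 = \left(13 + \left(4 + \left(-8\right)^{2}\right) \left(-72\right)\right)^{2} - 224061 = \left(13 + \left(4 + 64\right) \left(-72\right)\right)^{2} - 224061 = \left(13 + 68 \left(-72\right)\right)^{2} - 224061 = \left(13 - 4896\right)^{2} - 224061 = \left(-4883\right)^{2} - 224061 = 23843689 - 224061 = 23619628$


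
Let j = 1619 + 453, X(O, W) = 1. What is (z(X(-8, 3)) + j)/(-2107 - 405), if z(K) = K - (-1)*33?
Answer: -1053/1256 ≈ -0.83838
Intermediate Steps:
z(K) = 33 + K (z(K) = K - 1*(-33) = K + 33 = 33 + K)
j = 2072
(z(X(-8, 3)) + j)/(-2107 - 405) = ((33 + 1) + 2072)/(-2107 - 405) = (34 + 2072)/(-2512) = 2106*(-1/2512) = -1053/1256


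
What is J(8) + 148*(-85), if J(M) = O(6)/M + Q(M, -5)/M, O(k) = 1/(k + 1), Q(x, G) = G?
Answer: -352257/28 ≈ -12581.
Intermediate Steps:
O(k) = 1/(1 + k)
J(M) = -34/(7*M) (J(M) = 1/((1 + 6)*M) - 5/M = 1/(7*M) - 5/M = -34/(7*M))
J(8) + 148*(-85) = -34/7/8 + 148*(-85) = -34/7*⅛ - 12580 = -17/28 - 12580 = -352257/28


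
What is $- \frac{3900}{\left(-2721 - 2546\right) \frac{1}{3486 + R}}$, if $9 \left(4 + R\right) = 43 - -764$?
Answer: $\frac{13929500}{5267} \approx 2644.7$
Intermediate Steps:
$R = \frac{257}{3}$ ($R = -4 + \frac{43 - -764}{9} = -4 + \frac{43 + 764}{9} = -4 + \frac{1}{9} \cdot 807 = -4 + \frac{269}{3} = \frac{257}{3} \approx 85.667$)
$- \frac{3900}{\left(-2721 - 2546\right) \frac{1}{3486 + R}} = - \frac{3900}{\left(-2721 - 2546\right) \frac{1}{3486 + \frac{257}{3}}} = - \frac{3900}{\left(-5267\right) \frac{1}{\frac{10715}{3}}} = - \frac{3900}{\left(-5267\right) \frac{3}{10715}} = - \frac{3900}{- \frac{15801}{10715}} = \left(-3900\right) \left(- \frac{10715}{15801}\right) = \frac{13929500}{5267}$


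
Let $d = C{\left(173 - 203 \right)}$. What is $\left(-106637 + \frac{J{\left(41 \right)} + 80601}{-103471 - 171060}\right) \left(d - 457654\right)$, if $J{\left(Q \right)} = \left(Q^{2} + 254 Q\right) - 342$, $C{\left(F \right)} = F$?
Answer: $\frac{13398815626804084}{274531} \approx 4.8806 \cdot 10^{10}$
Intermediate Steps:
$d = -30$ ($d = 173 - 203 = -30$)
$J{\left(Q \right)} = -342 + Q^{2} + 254 Q$
$\left(-106637 + \frac{J{\left(41 \right)} + 80601}{-103471 - 171060}\right) \left(d - 457654\right) = \left(-106637 + \frac{\left(-342 + 41^{2} + 254 \cdot 41\right) + 80601}{-103471 - 171060}\right) \left(-30 - 457654\right) = \left(-106637 + \frac{\left(-342 + 1681 + 10414\right) + 80601}{-274531}\right) \left(-457684\right) = \left(-106637 + \left(11753 + 80601\right) \left(- \frac{1}{274531}\right)\right) \left(-457684\right) = \left(-106637 + 92354 \left(- \frac{1}{274531}\right)\right) \left(-457684\right) = \left(-106637 - \frac{92354}{274531}\right) \left(-457684\right) = \left(- \frac{29275254601}{274531}\right) \left(-457684\right) = \frac{13398815626804084}{274531}$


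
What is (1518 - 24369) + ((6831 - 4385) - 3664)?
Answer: -24069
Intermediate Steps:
(1518 - 24369) + ((6831 - 4385) - 3664) = -22851 + (2446 - 3664) = -22851 - 1218 = -24069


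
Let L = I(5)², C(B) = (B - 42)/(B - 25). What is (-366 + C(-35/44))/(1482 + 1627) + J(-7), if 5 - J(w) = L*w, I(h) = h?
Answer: 634755173/3528715 ≈ 179.88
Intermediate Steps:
C(B) = (-42 + B)/(-25 + B)
L = 25 (L = 5² = 25)
J(w) = 5 - 25*w
(-366 + C(-35/44))/(1482 + 1627) + J(-7) = (-366 + (-42 - 35/44)/(-25 - 35/44))/(1482 + 1627) + (5 - 25*(-7)) = (-366 + (-42 - 35*1/44)/(-25 - 35*1/44))/3109 + (5 + 175) = (-366 + (-42 - 35/44)/(-25 - 35/44))*(1/3109) + 180 = (-366 - 1883/44/(-1135/44))*(1/3109) + 180 = (-366 - 44/1135*(-1883/44))*(1/3109) + 180 = (-366 + 1883/1135)*(1/3109) + 180 = -413527/1135*1/3109 + 180 = -413527/3528715 + 180 = 634755173/3528715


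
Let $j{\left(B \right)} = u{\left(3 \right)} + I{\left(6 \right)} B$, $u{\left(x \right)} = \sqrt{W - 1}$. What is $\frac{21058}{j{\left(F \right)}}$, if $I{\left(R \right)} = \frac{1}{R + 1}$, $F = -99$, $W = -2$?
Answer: $- \frac{2432199}{1658} - \frac{515921 i \sqrt{3}}{4974} \approx -1466.9 - 179.65 i$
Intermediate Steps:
$u{\left(x \right)} = i \sqrt{3}$ ($u{\left(x \right)} = \sqrt{-2 - 1} = \sqrt{-3} = i \sqrt{3}$)
$I{\left(R \right)} = \frac{1}{1 + R}$
$j{\left(B \right)} = \frac{B}{7} + i \sqrt{3}$ ($j{\left(B \right)} = i \sqrt{3} + \frac{B}{1 + 6} = i \sqrt{3} + \frac{B}{7} = \frac{B}{7} + i \sqrt{3}$)
$\frac{21058}{j{\left(F \right)}} = \frac{21058}{\frac{1}{7} \left(-99\right) + i \sqrt{3}} = \frac{21058}{- \frac{99}{7} + i \sqrt{3}}$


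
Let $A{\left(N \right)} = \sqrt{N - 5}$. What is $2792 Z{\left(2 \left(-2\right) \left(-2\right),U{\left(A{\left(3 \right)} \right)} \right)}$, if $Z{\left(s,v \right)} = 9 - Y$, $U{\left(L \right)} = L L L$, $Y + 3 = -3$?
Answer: $41880$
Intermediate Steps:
$A{\left(N \right)} = \sqrt{-5 + N}$
$Y = -6$ ($Y = -3 - 3 = -6$)
$U{\left(L \right)} = L^{3}$ ($U{\left(L \right)} = L^{2} L = L^{3}$)
$Z{\left(s,v \right)} = 15$ ($Z{\left(s,v \right)} = 9 - -6 = 9 + 6 = 15$)
$2792 Z{\left(2 \left(-2\right) \left(-2\right),U{\left(A{\left(3 \right)} \right)} \right)} = 2792 \cdot 15 = 41880$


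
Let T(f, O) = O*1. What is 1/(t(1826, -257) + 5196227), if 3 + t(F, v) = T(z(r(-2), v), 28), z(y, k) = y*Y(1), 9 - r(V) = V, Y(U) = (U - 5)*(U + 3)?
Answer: 1/5196252 ≈ 1.9245e-7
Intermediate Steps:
Y(U) = (-5 + U)*(3 + U)
r(V) = 9 - V
z(y, k) = -16*y (z(y, k) = y*(-15 + 1² - 2*1) = y*(-15 + 1 - 2) = y*(-16) = -16*y)
T(f, O) = O
t(F, v) = 25 (t(F, v) = -3 + 28 = 25)
1/(t(1826, -257) + 5196227) = 1/(25 + 5196227) = 1/5196252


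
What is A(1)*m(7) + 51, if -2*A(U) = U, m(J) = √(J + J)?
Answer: 51 - √14/2 ≈ 49.129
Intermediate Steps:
m(J) = √2*√J (m(J) = √(2*J) = √2*√J)
A(U) = -U/2
A(1)*m(7) + 51 = (-½*1)*(√2*√7) + 51 = -√14/2 + 51 = 51 - √14/2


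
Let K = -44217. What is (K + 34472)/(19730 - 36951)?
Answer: 9745/17221 ≈ 0.56588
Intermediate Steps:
(K + 34472)/(19730 - 36951) = (-44217 + 34472)/(19730 - 36951) = -9745/(-17221) = -9745*(-1/17221) = 9745/17221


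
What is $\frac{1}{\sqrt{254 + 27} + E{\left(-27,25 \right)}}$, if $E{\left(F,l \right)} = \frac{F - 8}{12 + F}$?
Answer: $- \frac{21}{2480} + \frac{9 \sqrt{281}}{2480} \approx 0.052366$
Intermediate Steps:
$E{\left(F,l \right)} = \frac{-8 + F}{12 + F}$
$\frac{1}{\sqrt{254 + 27} + E{\left(-27,25 \right)}} = \frac{1}{\sqrt{254 + 27} + \frac{-8 - 27}{12 - 27}} = \frac{1}{\sqrt{281} + \frac{1}{-15} \left(-35\right)} = \frac{1}{\sqrt{281} - - \frac{7}{3}} = \frac{1}{\sqrt{281} + \frac{7}{3}} = \frac{1}{\frac{7}{3} + \sqrt{281}}$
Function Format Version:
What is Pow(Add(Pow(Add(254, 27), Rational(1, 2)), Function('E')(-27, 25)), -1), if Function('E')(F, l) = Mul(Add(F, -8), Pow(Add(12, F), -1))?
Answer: Add(Rational(-21, 2480), Mul(Rational(9, 2480), Pow(281, Rational(1, 2)))) ≈ 0.052366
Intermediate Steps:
Function('E')(F, l) = Mul(Pow(Add(12, F), -1), Add(-8, F)) (Function('E')(F, l) = Mul(Add(-8, F), Pow(Add(12, F), -1)) = Mul(Pow(Add(12, F), -1), Add(-8, F)))
Pow(Add(Pow(Add(254, 27), Rational(1, 2)), Function('E')(-27, 25)), -1) = Pow(Add(Pow(Add(254, 27), Rational(1, 2)), Mul(Pow(Add(12, -27), -1), Add(-8, -27))), -1) = Pow(Add(Pow(281, Rational(1, 2)), Mul(Pow(-15, -1), -35)), -1) = Pow(Add(Pow(281, Rational(1, 2)), Mul(Rational(-1, 15), -35)), -1) = Pow(Add(Pow(281, Rational(1, 2)), Rational(7, 3)), -1) = Pow(Add(Rational(7, 3), Pow(281, Rational(1, 2))), -1)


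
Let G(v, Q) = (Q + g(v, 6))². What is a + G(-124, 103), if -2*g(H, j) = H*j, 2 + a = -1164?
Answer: 224459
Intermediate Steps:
a = -1166 (a = -2 - 1164 = -1166)
g(H, j) = -H*j/2
G(v, Q) = (Q - 3*v)² (G(v, Q) = (Q - ½*v*6)² = (Q - 3*v)²)
a + G(-124, 103) = -1166 + (103 - 3*(-124))² = -1166 + (103 + 372)² = -1166 + 475² = -1166 + 225625 = 224459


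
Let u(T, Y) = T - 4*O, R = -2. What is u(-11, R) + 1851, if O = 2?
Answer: 1832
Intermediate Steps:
u(T, Y) = -8 + T (u(T, Y) = T - 4*2 = T - 8 = -8 + T)
u(-11, R) + 1851 = (-8 - 11) + 1851 = -19 + 1851 = 1832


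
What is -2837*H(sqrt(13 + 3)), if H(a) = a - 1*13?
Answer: 25533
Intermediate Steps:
H(a) = -13 + a (H(a) = a - 13 = -13 + a)
-2837*H(sqrt(13 + 3)) = -2837*(-13 + sqrt(13 + 3)) = -2837*(-13 + sqrt(16)) = -2837*(-13 + 4) = -2837*(-9) = 25533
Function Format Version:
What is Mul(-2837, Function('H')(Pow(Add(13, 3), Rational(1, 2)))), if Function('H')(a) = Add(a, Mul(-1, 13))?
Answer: 25533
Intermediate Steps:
Function('H')(a) = Add(-13, a) (Function('H')(a) = Add(a, -13) = Add(-13, a))
Mul(-2837, Function('H')(Pow(Add(13, 3), Rational(1, 2)))) = Mul(-2837, Add(-13, Pow(Add(13, 3), Rational(1, 2)))) = Mul(-2837, Add(-13, Pow(16, Rational(1, 2)))) = Mul(-2837, Add(-13, 4)) = Mul(-2837, -9) = 25533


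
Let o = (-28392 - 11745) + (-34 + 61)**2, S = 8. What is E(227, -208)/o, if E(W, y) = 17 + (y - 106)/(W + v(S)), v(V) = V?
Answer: -1227/3086960 ≈ -0.00039748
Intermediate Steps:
E(W, y) = 17 + (-106 + y)/(8 + W) (E(W, y) = 17 + (y - 106)/(W + 8) = 17 + (-106 + y)/(8 + W))
o = -39408 (o = -40137 + 27**2 = -40137 + 729 = -39408)
E(227, -208)/o = ((30 - 208 + 17*227)/(8 + 227))/(-39408) = ((30 - 208 + 3859)/235)*(-1/39408) = ((1/235)*3681)*(-1/39408) = (3681/235)*(-1/39408) = -1227/3086960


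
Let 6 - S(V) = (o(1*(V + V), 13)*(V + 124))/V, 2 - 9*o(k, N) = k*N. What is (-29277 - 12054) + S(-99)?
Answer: -36756175/891 ≈ -41253.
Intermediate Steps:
o(k, N) = 2/9 - N*k/9 (o(k, N) = 2/9 - k*N/9 = 2/9 - N*k/9)
S(V) = 6 - (124 + V)*(2/9 - 26*V/9)/V (S(V) = 6 - (2/9 - 1/9*13*1*(V + V))*(V + 124)/V = 6 - (2/9 - 1/9*13*1*(2*V))*(124 + V)/V = 6 - (2/9 - 1/9*13*2*V)*(124 + V)/V = 6 - (2/9 - 26*V/9)*(124 + V)/V = 6 - (124 + V)*(2/9 - 26*V/9)/V)
(-29277 - 12054) + S(-99) = (-29277 - 12054) + (364 - 248/9/(-99) + (26/9)*(-99)) = -41331 + (364 - 248/9*(-1/99) - 286) = -41331 + (364 + 248/891 - 286) = -41331 + 69746/891 = -36756175/891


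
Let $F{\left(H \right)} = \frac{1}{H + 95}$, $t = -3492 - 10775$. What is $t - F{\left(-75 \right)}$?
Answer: $- \frac{285341}{20} \approx -14267.0$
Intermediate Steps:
$t = -14267$ ($t = -3492 - 10775 = -14267$)
$F{\left(H \right)} = \frac{1}{95 + H}$
$t - F{\left(-75 \right)} = -14267 - \frac{1}{95 - 75} = -14267 - \frac{1}{20} = - \frac{285341}{20}$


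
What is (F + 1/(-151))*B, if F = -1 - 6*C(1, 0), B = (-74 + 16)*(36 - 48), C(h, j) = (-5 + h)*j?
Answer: -105792/151 ≈ -700.61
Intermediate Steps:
C(h, j) = j*(-5 + h)
B = 696 (B = -58*(-12) = 696)
F = -1 (F = -1 - 0*(-5 + 1) = -1 - 0*(-4) = -1 - 6*0 = -1 + 0 = -1)
(F + 1/(-151))*B = (-1 + 1/(-151))*696 = (-1 - 1/151)*696 = -152/151*696 = -105792/151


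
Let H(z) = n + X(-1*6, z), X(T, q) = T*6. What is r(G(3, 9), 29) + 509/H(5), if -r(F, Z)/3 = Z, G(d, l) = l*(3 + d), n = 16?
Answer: -2249/20 ≈ -112.45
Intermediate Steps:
X(T, q) = 6*T
r(F, Z) = -3*Z
H(z) = -20 (H(z) = 16 + 6*(-1*6) = 16 + 6*(-6) = 16 - 36 = -20)
r(G(3, 9), 29) + 509/H(5) = -3*29 + 509/(-20) = -87 + 509*(-1/20) = -87 - 509/20 = -2249/20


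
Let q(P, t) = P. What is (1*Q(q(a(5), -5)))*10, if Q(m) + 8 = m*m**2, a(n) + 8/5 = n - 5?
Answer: -3024/25 ≈ -120.96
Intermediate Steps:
a(n) = -33/5 + n (a(n) = -8/5 + (n - 5) = -8/5 + (-5 + n) = -33/5 + n)
Q(m) = -8 + m**3 (Q(m) = -8 + m*m**2 = -8 + m**3)
(1*Q(q(a(5), -5)))*10 = (1*(-8 + (-33/5 + 5)**3))*10 = (1*(-8 + (-8/5)**3))*10 = (1*(-8 - 512/125))*10 = (1*(-1512/125))*10 = -1512/125*10 = -3024/25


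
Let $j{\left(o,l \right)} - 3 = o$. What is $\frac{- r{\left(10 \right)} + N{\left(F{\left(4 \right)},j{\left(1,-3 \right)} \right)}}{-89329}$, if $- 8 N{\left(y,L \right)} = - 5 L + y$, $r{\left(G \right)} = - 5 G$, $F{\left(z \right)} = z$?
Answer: $- \frac{52}{89329} \approx -0.00058212$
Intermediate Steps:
$j{\left(o,l \right)} = 3 + o$
$N{\left(y,L \right)} = - \frac{y}{8} + \frac{5 L}{8}$ ($N{\left(y,L \right)} = - \frac{- 5 L + y}{8} = - \frac{y - 5 L}{8} = - \frac{y}{8} + \frac{5 L}{8}$)
$\frac{- r{\left(10 \right)} + N{\left(F{\left(4 \right)},j{\left(1,-3 \right)} \right)}}{-89329} = \frac{- \left(-5\right) 10 + \left(\left(- \frac{1}{8}\right) 4 + \frac{5 \left(3 + 1\right)}{8}\right)}{-89329} = \left(\left(-1\right) \left(-50\right) + \left(- \frac{1}{2} + \frac{5}{8} \cdot 4\right)\right) \left(- \frac{1}{89329}\right) = \left(50 + \left(- \frac{1}{2} + \frac{5}{2}\right)\right) \left(- \frac{1}{89329}\right) = \left(50 + 2\right) \left(- \frac{1}{89329}\right) = 52 \left(- \frac{1}{89329}\right) = - \frac{52}{89329}$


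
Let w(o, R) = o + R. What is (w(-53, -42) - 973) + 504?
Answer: -564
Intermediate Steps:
w(o, R) = R + o
(w(-53, -42) - 973) + 504 = ((-42 - 53) - 973) + 504 = (-95 - 973) + 504 = -1068 + 504 = -564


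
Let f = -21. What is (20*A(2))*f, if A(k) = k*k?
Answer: -1680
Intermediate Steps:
A(k) = k²
(20*A(2))*f = (20*2²)*(-21) = (20*4)*(-21) = 80*(-21) = -1680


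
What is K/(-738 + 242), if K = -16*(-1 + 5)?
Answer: 4/31 ≈ 0.12903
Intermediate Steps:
K = -64 (K = -16*4 = -64)
K/(-738 + 242) = -64/(-738 + 242) = -64/(-496) = -64*(-1/496) = 4/31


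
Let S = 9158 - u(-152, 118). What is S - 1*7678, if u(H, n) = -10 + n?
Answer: 1372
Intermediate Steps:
S = 9050 (S = 9158 - (-10 + 118) = 9158 - 1*108 = 9158 - 108 = 9050)
S - 1*7678 = 9050 - 1*7678 = 9050 - 7678 = 1372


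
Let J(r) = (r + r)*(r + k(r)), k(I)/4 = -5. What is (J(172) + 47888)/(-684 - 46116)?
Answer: -2087/975 ≈ -2.1405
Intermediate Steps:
k(I) = -20 (k(I) = 4*(-5) = -20)
J(r) = 2*r*(-20 + r) (J(r) = (r + r)*(r - 20) = (2*r)*(-20 + r) = 2*r*(-20 + r))
(J(172) + 47888)/(-684 - 46116) = (2*172*(-20 + 172) + 47888)/(-684 - 46116) = (2*172*152 + 47888)/(-46800) = (52288 + 47888)*(-1/46800) = 100176*(-1/46800) = -2087/975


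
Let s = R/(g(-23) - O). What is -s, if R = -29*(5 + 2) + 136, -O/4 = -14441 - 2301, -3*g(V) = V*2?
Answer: -201/200858 ≈ -0.0010007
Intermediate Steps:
g(V) = -2*V/3 (g(V) = -V*2/3 = -2*V/3)
O = 66968 (O = -4*(-14441 - 2301) = -4*(-16742) = 66968)
R = -67 (R = -203 + 136 = -67)
s = 201/200858 (s = -67/(-⅔*(-23) - 1*66968) = -67/(46/3 - 66968) = -67/(-200858/3) = -67*(-3/200858) = 201/200858 ≈ 0.0010007)
-s = -1*201/200858 = -201/200858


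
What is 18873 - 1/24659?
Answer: 465389306/24659 ≈ 18873.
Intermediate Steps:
18873 - 1/24659 = 465389306/24659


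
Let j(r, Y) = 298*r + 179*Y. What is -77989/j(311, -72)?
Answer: -77989/79790 ≈ -0.97743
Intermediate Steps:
j(r, Y) = 179*Y + 298*r
-77989/j(311, -72) = -77989/(179*(-72) + 298*311) = -77989/(-12888 + 92678) = -77989/79790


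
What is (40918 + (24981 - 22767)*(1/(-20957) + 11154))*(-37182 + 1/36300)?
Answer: -174918502841582459299/190184775 ≈ -9.1973e+11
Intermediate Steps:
(40918 + (24981 - 22767)*(1/(-20957) + 11154))*(-37182 + 1/36300) = (40918 + 2214*(-1/20957 + 11154))*(-37182 + 1/36300) = (40918 + 2214*(233754377/20957))*(-1349706599/36300) = (40918 + 517532190678/20957)*(-1349706599/36300) = (518389709204/20957)*(-1349706599/36300) = -174918502841582459299/190184775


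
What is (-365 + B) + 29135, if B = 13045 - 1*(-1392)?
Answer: 43207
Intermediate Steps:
B = 14437 (B = 13045 + 1392 = 14437)
(-365 + B) + 29135 = (-365 + 14437) + 29135 = 14072 + 29135 = 43207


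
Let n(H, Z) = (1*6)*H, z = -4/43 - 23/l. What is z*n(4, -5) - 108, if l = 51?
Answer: -88492/731 ≈ -121.06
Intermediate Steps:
z = -1193/2193 (z = -4/43 - 23/51 = -1193/2193 ≈ -0.54400)
n(H, Z) = 6*H
z*n(4, -5) - 108 = -2386*4/731 - 108 = -1193/2193*24 - 108 = -9544/731 - 108 = -88492/731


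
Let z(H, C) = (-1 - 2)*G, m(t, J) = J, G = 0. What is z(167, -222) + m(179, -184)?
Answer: -184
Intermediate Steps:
z(H, C) = 0 (z(H, C) = (-1 - 2)*0 = -3*0 = 0)
z(167, -222) + m(179, -184) = 0 - 184 = -184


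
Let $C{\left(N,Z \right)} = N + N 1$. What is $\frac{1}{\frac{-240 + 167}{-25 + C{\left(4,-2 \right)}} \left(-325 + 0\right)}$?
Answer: $- \frac{17}{23725} \approx -0.00071654$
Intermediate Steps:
$C{\left(N,Z \right)} = 2 N$ ($C{\left(N,Z \right)} = N + N = 2 N$)
$\frac{1}{\frac{-240 + 167}{-25 + C{\left(4,-2 \right)}} \left(-325 + 0\right)} = \frac{1}{\frac{-240 + 167}{-25 + 2 \cdot 4} \left(-325 + 0\right)} = \frac{1}{- \frac{73}{-25 + 8} \left(-325\right)} = \frac{1}{- \frac{73}{-17} \left(-325\right)} = \frac{1}{\left(-73\right) \left(- \frac{1}{17}\right) \left(-325\right)} = \frac{1}{\frac{73}{17} \left(-325\right)} = \frac{1}{- \frac{23725}{17}} = - \frac{17}{23725}$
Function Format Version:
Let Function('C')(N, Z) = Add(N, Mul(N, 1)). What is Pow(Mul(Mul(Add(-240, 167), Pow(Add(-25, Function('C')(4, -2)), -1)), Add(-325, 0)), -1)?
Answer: Rational(-17, 23725) ≈ -0.00071654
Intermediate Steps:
Function('C')(N, Z) = Mul(2, N) (Function('C')(N, Z) = Add(N, N) = Mul(2, N))
Pow(Mul(Mul(Add(-240, 167), Pow(Add(-25, Function('C')(4, -2)), -1)), Add(-325, 0)), -1) = Pow(Mul(Mul(Add(-240, 167), Pow(Add(-25, Mul(2, 4)), -1)), Add(-325, 0)), -1) = Pow(Mul(Mul(-73, Pow(Add(-25, 8), -1)), -325), -1) = Pow(Mul(Mul(-73, Pow(-17, -1)), -325), -1) = Pow(Mul(Mul(-73, Rational(-1, 17)), -325), -1) = Pow(Mul(Rational(73, 17), -325), -1) = Pow(Rational(-23725, 17), -1) = Rational(-17, 23725)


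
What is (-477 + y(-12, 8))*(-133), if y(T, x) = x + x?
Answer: 61313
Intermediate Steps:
y(T, x) = 2*x
(-477 + y(-12, 8))*(-133) = (-477 + 2*8)*(-133) = (-477 + 16)*(-133) = -461*(-133) = 61313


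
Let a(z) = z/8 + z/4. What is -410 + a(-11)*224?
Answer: -1334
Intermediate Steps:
a(z) = 3*z/8 (a(z) = z*(⅛) + z*(¼) = z/8 + z/4 = 3*z/8)
-410 + a(-11)*224 = -410 + ((3/8)*(-11))*224 = -410 - 33/8*224 = -410 - 924 = -1334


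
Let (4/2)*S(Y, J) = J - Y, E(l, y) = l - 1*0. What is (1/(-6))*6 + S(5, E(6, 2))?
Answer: -½ ≈ -0.50000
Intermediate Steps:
E(l, y) = l (E(l, y) = l + 0 = l)
S(Y, J) = J/2 - Y/2 (S(Y, J) = (J - Y)/2 = J/2 - Y/2)
(1/(-6))*6 + S(5, E(6, 2)) = (1/(-6))*6 + ((½)*6 - ½*5) = (1*(-⅙))*6 + (3 - 5/2) = -⅙*6 + ½ = -1 + ½ = -½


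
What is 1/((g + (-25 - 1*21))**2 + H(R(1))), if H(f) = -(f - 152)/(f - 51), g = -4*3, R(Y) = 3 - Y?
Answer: 49/164686 ≈ 0.00029754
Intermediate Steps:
g = -12
H(f) = -(-152 + f)/(-51 + f)
1/((g + (-25 - 1*21))**2 + H(R(1))) = 1/((-12 + (-25 - 1*21))**2 + (152 - (3 - 1*1))/(-51 + (3 - 1*1))) = 1/((-12 + (-25 - 21))**2 + (152 - (3 - 1))/(-51 + (3 - 1))) = 1/((-12 - 46)**2 + (152 - 1*2)/(-51 + 2)) = 1/((-58)**2 + (152 - 2)/(-49)) = 1/(3364 - 1/49*150) = 1/(3364 - 150/49) = 1/(164686/49) = 49/164686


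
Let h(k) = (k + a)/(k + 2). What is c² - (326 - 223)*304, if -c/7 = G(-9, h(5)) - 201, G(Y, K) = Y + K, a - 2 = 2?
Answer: 2103209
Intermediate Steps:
a = 4 (a = 2 + 2 = 4)
h(k) = (4 + k)/(2 + k) (h(k) = (k + 4)/(k + 2) = (4 + k)/(2 + k))
G(Y, K) = K + Y
c = 1461 (c = -7*(((4 + 5)/(2 + 5) - 9) - 201) = -7*((9/7 - 9) - 201) = -7*(-54/7 - 201) = -7*(-1461/7) = 1461)
c² - (326 - 223)*304 = 1461² - (326 - 223)*304 = 2134521 - 103*304 = 2134521 - 1*31312 = 2134521 - 31312 = 2103209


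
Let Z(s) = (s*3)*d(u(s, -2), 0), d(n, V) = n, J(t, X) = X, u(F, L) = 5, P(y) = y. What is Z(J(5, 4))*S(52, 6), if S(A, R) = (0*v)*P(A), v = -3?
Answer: 0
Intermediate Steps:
S(A, R) = 0 (S(A, R) = (0*(-3))*A = 0*A = 0)
Z(s) = 15*s (Z(s) = (s*3)*5 = (3*s)*5 = 15*s)
Z(J(5, 4))*S(52, 6) = (15*4)*0 = 60*0 = 0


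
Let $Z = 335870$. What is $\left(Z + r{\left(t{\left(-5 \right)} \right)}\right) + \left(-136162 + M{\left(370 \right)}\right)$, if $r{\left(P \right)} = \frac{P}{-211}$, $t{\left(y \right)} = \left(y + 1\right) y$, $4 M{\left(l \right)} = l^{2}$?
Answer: $\frac{49359843}{211} \approx 2.3393 \cdot 10^{5}$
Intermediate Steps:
$M{\left(l \right)} = \frac{l^{2}}{4}$
$t{\left(y \right)} = y \left(1 + y\right)$ ($t{\left(y \right)} = \left(1 + y\right) y = y \left(1 + y\right)$)
$r{\left(P \right)} = - \frac{P}{211}$ ($r{\left(P \right)} = P \left(- \frac{1}{211}\right) = - \frac{P}{211}$)
$\left(Z + r{\left(t{\left(-5 \right)} \right)}\right) + \left(-136162 + M{\left(370 \right)}\right) = \left(335870 - \frac{\left(-5\right) \left(1 - 5\right)}{211}\right) - \left(136162 - \frac{370^{2}}{4}\right) = \left(335870 - \frac{\left(-5\right) \left(-4\right)}{211}\right) + \left(-136162 + \frac{1}{4} \cdot 136900\right) = \left(335870 - \frac{20}{211}\right) + \left(-136162 + 34225\right) = \left(335870 - \frac{20}{211}\right) - 101937 = \frac{70868550}{211} - 101937 = \frac{49359843}{211}$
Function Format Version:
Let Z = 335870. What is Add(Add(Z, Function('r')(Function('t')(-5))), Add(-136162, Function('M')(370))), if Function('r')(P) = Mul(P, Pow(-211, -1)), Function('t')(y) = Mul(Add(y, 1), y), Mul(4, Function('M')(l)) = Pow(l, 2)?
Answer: Rational(49359843, 211) ≈ 2.3393e+5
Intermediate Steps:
Function('M')(l) = Mul(Rational(1, 4), Pow(l, 2))
Function('t')(y) = Mul(y, Add(1, y)) (Function('t')(y) = Mul(Add(1, y), y) = Mul(y, Add(1, y)))
Function('r')(P) = Mul(Rational(-1, 211), P) (Function('r')(P) = Mul(P, Rational(-1, 211)) = Mul(Rational(-1, 211), P))
Add(Add(Z, Function('r')(Function('t')(-5))), Add(-136162, Function('M')(370))) = Add(Add(335870, Mul(Rational(-1, 211), Mul(-5, Add(1, -5)))), Add(-136162, Mul(Rational(1, 4), Pow(370, 2)))) = Add(Add(335870, Mul(Rational(-1, 211), Mul(-5, -4))), Add(-136162, Mul(Rational(1, 4), 136900))) = Add(Add(335870, Mul(Rational(-1, 211), 20)), Add(-136162, 34225)) = Add(Add(335870, Rational(-20, 211)), -101937) = Add(Rational(70868550, 211), -101937) = Rational(49359843, 211)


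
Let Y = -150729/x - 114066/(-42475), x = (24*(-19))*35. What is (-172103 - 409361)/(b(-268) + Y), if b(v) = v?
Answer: 26278335137600/11563650691 ≈ 2272.5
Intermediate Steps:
x = -15960 (x = -456*35 = -15960)
Y = 548180509/45193400 (Y = -150729/(-15960) - 114066/(-42475) = -150729*(-1/15960) - 114066*(-1/42475) = 50243/5320 + 114066/42475 = 548180509/45193400 ≈ 12.130)
(-172103 - 409361)/(b(-268) + Y) = (-172103 - 409361)/(-268 + 548180509/45193400) = -581464/(-11563650691/45193400) = -581464*(-45193400/11563650691) = 26278335137600/11563650691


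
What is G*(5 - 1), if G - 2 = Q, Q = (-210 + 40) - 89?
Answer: -1028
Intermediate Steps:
Q = -259 (Q = -170 - 89 = -259)
G = -257 (G = 2 - 259 = -257)
G*(5 - 1) = -257*(5 - 1) = -257*4 = -1028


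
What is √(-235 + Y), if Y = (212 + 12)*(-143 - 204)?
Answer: I*√77963 ≈ 279.22*I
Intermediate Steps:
Y = -77728 (Y = 224*(-347) = -77728)
√(-235 + Y) = √(-235 - 77728) = √(-77963) = I*√77963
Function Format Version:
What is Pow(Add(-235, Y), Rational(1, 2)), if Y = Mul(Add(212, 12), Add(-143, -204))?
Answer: Mul(I, Pow(77963, Rational(1, 2))) ≈ Mul(279.22, I)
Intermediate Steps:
Y = -77728 (Y = Mul(224, -347) = -77728)
Pow(Add(-235, Y), Rational(1, 2)) = Pow(Add(-235, -77728), Rational(1, 2)) = Pow(-77963, Rational(1, 2)) = Mul(I, Pow(77963, Rational(1, 2)))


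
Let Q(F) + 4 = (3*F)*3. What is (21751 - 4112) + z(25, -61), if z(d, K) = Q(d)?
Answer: 17860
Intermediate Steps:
Q(F) = -4 + 9*F (Q(F) = -4 + (3*F)*3 = -4 + 9*F)
z(d, K) = -4 + 9*d
(21751 - 4112) + z(25, -61) = (21751 - 4112) + (-4 + 9*25) = 17639 + (-4 + 225) = 17639 + 221 = 17860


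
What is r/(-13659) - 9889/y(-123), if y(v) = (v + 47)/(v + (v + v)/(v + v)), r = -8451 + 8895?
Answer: -2746507261/173014 ≈ -15874.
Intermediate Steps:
r = 444
y(v) = (47 + v)/(1 + v) (y(v) = (47 + v)/(v + (2*v)/((2*v))) = (47 + v)/(v + (2*v)*(1/(2*v))) = (47 + v)/(v + 1) = (47 + v)/(1 + v))
r/(-13659) - 9889/y(-123) = 444/(-13659) - 9889*(1 - 123)/(47 - 123) = 444*(-1/13659) - 9889/(-76/(-122)) = -148/4553 - 9889/((-1/122*(-76))) = -148/4553 - 9889/38/61 = -148/4553 - 9889*61/38 = -148/4553 - 603229/38 = -2746507261/173014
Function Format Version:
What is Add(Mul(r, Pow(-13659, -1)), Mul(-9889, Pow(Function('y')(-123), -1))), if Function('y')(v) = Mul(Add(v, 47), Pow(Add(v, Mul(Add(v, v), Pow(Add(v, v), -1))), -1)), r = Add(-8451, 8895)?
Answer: Rational(-2746507261, 173014) ≈ -15874.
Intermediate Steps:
r = 444
Function('y')(v) = Mul(Pow(Add(1, v), -1), Add(47, v)) (Function('y')(v) = Mul(Add(47, v), Pow(Add(v, Mul(Mul(2, v), Pow(Mul(2, v), -1))), -1)) = Mul(Add(47, v), Pow(Add(v, Mul(Mul(2, v), Mul(Rational(1, 2), Pow(v, -1)))), -1)) = Mul(Add(47, v), Pow(Add(v, 1), -1)) = Mul(Add(47, v), Pow(Add(1, v), -1)) = Mul(Pow(Add(1, v), -1), Add(47, v)))
Add(Mul(r, Pow(-13659, -1)), Mul(-9889, Pow(Function('y')(-123), -1))) = Add(Mul(444, Pow(-13659, -1)), Mul(-9889, Pow(Mul(Pow(Add(1, -123), -1), Add(47, -123)), -1))) = Add(Mul(444, Rational(-1, 13659)), Mul(-9889, Pow(Mul(Pow(-122, -1), -76), -1))) = Add(Rational(-148, 4553), Mul(-9889, Pow(Mul(Rational(-1, 122), -76), -1))) = Add(Rational(-148, 4553), Mul(-9889, Pow(Rational(38, 61), -1))) = Add(Rational(-148, 4553), Mul(-9889, Rational(61, 38))) = Add(Rational(-148, 4553), Rational(-603229, 38)) = Rational(-2746507261, 173014)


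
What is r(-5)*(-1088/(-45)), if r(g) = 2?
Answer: 2176/45 ≈ 48.356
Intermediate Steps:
r(-5)*(-1088/(-45)) = 2*(-1088/(-45)) = 2*(-1088*(-1)/45) = 2*(-17*(-64/45)) = 2*(1088/45) = 2176/45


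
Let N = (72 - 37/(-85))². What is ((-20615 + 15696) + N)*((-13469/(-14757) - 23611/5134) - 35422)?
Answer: -3178953526303925929/273691807275 ≈ -1.1615e+7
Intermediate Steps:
N = 37908649/7225 (N = (72 - 37*(-1/85))² = (72 + 37/85)² = (6157/85)² = 37908649/7225 ≈ 5246.9)
((-20615 + 15696) + N)*((-13469/(-14757) - 23611/5134) - 35422) = ((-20615 + 15696) + 37908649/7225)*((-13469/(-14757) - 23611/5134) - 35422) = (-4919 + 37908649/7225)*((-13469*(-1/14757) - 23611*1/5134) - 35422) = 2368874*((13469/14757 - 23611/5134) - 35422)/7225 = 2368874*(-279277681/75762438 - 35422)/7225 = (2368874/7225)*(-2683936356517/75762438) = -3178953526303925929/273691807275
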